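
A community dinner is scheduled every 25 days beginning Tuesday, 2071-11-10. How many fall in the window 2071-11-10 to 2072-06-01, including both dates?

9

Occurrences land 25·i days after 2071-11-10 for i = 0, 1, 2, …
The window opens on the start date, so the first occurrence inside is #1 on 2071-11-10.
2072-06-01 is 204 days after the start; 204 ÷ 25 = 8 remainder 4. Last occurrence in the window: #9 on 2072-05-28.
Occurrences #1 through #9: 9 in total.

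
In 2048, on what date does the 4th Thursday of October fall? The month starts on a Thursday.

2048-10-22

October 2048 begins on a Thursday, so the first Thursday is October 1.
The 4th Thursday is 3 weeks later: 1 + 21 = 22.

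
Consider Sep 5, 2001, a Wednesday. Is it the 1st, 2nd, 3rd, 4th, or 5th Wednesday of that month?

1st

Day 5 falls in week ⌈5/7⌉ of the month.
Days 1–7 hold the 1st Wednesday, 8–14 the 2nd, 15–21 the 3rd, 22–28 the 4th, 29–31 the 5th.
5 is in the range for the 1st.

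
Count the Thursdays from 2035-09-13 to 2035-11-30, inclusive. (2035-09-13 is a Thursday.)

2035-09-13 is a Thursday; the first Thursday on or after it is 2035-09-13.
From 2035-09-13 to 2035-11-30: 17 + 31 + 30 = 78 days (rest of September, October, November).
78 ÷ 7 = 11 full weeks with remainder 1, so 11 more Thursdays after the first → 12.

12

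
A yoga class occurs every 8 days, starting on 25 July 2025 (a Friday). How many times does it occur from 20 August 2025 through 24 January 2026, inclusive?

19

Occurrences land 8·i days after 25 July 2025 for i = 0, 1, 2, …
20 August 2025 is 26 days after the start; 26 ÷ 8 = 3 remainder 2; since the remainder is 2, round up to i = 4. First occurrence in the window: #5 on 26 August 2025 (4×8 = 32 days in).
24 January 2026 is 183 days after the start; 183 ÷ 8 = 22 remainder 7. Last occurrence in the window: #23 on 17 January 2026.
Occurrences #5 through #23: 19 in total.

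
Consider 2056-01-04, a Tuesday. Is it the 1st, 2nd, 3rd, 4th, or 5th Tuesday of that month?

1st

Day 4 falls in week ⌈4/7⌉ of the month.
Days 1–7 hold the 1st Tuesday, 8–14 the 2nd, 15–21 the 3rd, 22–28 the 4th, 29–31 the 5th.
4 is in the range for the 1st.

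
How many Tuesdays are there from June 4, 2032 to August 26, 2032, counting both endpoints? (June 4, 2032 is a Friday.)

June 4, 2032 is a Friday; the first Tuesday on or after it is June 8, 2032 (4 days later).
From June 8, 2032 to August 26, 2032: 22 + 31 + 26 = 79 days (rest of June, July, August).
79 ÷ 7 = 11 full weeks with remainder 2, so 11 more Tuesdays after the first → 12.

12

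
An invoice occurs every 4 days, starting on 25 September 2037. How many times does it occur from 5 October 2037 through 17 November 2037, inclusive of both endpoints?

Occurrences land 4·i days after 25 September 2037 for i = 0, 1, 2, …
5 October 2037 is 10 days after the start; 10 ÷ 4 = 2 remainder 2; since the remainder is 2, round up to i = 3. First occurrence in the window: #4 on 7 October 2037 (3×4 = 12 days in).
17 November 2037 is 53 days after the start; 53 ÷ 4 = 13 remainder 1. Last occurrence in the window: #14 on 16 November 2037.
Occurrences #4 through #14: 11 in total.

11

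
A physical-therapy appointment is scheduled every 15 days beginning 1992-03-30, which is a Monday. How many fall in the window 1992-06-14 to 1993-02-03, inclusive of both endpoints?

Occurrences land 15·i days after 1992-03-30 for i = 0, 1, 2, …
1992-06-14 is 76 days after the start; 76 ÷ 15 = 5 remainder 1; since the remainder is 1, round up to i = 6. First occurrence in the window: #7 on 1992-06-28 (6×15 = 90 days in).
1993-02-03 is 310 days after the start; 310 ÷ 15 = 20 remainder 10. Last occurrence in the window: #21 on 1993-01-24.
Occurrences #7 through #21: 15 in total.

15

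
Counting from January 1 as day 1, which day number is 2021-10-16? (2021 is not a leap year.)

Days in months before October: 31 + 28 + 31 + 30 + 31 + 30 + 31 + 31 + 30 = 273.
Plus 16 days into October → day 289.

289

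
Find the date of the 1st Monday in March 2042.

The first Monday of March 2042 is March 3.

2042-03-03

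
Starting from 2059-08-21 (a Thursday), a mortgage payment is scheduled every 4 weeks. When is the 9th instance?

The 9th occurrence is 8 intervals after the first: 8 × 28 = 224 days after 2059-08-21.
August has 31 days — 10 days to the end of August leaves 214.
September has 30 days (184 left).
October has 31 days (153 left).
November has 30 days (123 left).
December has 31 days (92 left).
January has 31 days (61 left).
February has 29 days (32 left).
March has 31 days (1 left).
1 day into April → 2060-04-01.

2060-04-01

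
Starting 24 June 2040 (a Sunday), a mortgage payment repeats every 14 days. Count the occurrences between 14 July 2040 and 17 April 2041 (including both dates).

Occurrences land 14·i days after 24 June 2040 for i = 0, 1, 2, …
14 July 2040 is 20 days after the start; 20 ÷ 14 = 1 remainder 6; since the remainder is 6, round up to i = 2. First occurrence in the window: #3 on 22 July 2040 (2×14 = 28 days in).
17 April 2041 is 297 days after the start; 297 ÷ 14 = 21 remainder 3. Last occurrence in the window: #22 on 14 April 2041.
Occurrences #3 through #22: 20 in total.

20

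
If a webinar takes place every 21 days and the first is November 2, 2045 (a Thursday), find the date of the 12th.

June 21, 2046

The 12th occurrence is 11 intervals after the first: 11 × 21 = 231 days after November 2, 2045.
November has 30 days — 28 days to the end of November leaves 203.
December has 31 days (172 left).
January has 31 days (141 left).
February has 28 days (113 left).
March has 31 days (82 left).
April has 30 days (52 left).
May has 31 days (21 left).
21 days into June → June 21, 2046.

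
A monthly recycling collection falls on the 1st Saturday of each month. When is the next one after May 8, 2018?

Jun 2, 2018

May 2018 starts on a Tuesday, so its 1st Saturday is May 5, 2018 (4 days in).
That is not after May 8, 2018, so look at Jun 2018.
Jun 2018 starts on a Friday, so its 1st Saturday is Jun 2, 2018 (1 day in).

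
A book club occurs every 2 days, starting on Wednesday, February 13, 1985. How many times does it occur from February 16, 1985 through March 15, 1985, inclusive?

Occurrences land 2·i days after February 13, 1985 for i = 0, 1, 2, …
February 16, 1985 is 3 days after the start; 3 ÷ 2 = 1 remainder 1; since the remainder is 1, round up to i = 2. First occurrence in the window: #3 on February 17, 1985 (2×2 = 4 days in).
March 15, 1985 is 30 days after the start; 30 ÷ 2 = 15 remainder 0. Last occurrence in the window: #16 on March 15, 1985.
Occurrences #3 through #16: 14 in total.

14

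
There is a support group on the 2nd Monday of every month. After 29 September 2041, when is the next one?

September 2041 starts on a Sunday; its first Monday is the 2nd, so the 2nd Monday is the 9th — 9 September 2041.
That is not after 29 September 2041, so look at October 2041.
October 2041 starts on a Tuesday; its first Monday is the 7th, so the 2nd Monday is the 14th — 14 October 2041.

14 October 2041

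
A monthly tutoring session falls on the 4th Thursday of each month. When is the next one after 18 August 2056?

24 August 2056

August 2056 starts on a Tuesday; its first Thursday is the 3rd, so the 4th Thursday is the 24th — 24 August 2056.
24 August 2056 is after 18 August 2056, so that is the next one.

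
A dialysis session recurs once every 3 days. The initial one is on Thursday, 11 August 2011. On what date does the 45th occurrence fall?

21 December 2011

The 45th occurrence is 44 intervals after the first: 44 × 3 = 132 days after 11 August 2011.
August has 31 days — 20 days to the end of August leaves 112.
September has 30 days (82 left).
October has 31 days (51 left).
November has 30 days (21 left).
21 days into December → 21 December 2011.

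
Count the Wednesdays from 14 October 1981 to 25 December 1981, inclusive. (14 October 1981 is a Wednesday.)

14 October 1981 is a Wednesday; the first Wednesday on or after it is 14 October 1981.
From 14 October 1981 to 25 December 1981: 17 + 30 + 25 = 72 days (rest of October, November, December).
72 ÷ 7 = 10 full weeks with remainder 2, so 10 more Wednesdays after the first → 11.

11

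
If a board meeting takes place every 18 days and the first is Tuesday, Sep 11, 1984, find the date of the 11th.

Mar 10, 1985

The 11th occurrence is 10 intervals after the first: 10 × 18 = 180 days after Sep 11, 1984.
Sep has 30 days — 19 days to the end of Sep leaves 161.
Oct has 31 days (130 left).
Nov has 30 days (100 left).
Dec has 31 days (69 left).
Jan has 31 days (38 left).
Feb has 28 days (10 left).
10 days into Mar → Mar 10, 1985.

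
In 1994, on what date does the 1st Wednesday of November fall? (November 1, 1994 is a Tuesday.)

November 1994 begins on a Tuesday, so the first Wednesday is November 2 (1 day later).

November 2, 1994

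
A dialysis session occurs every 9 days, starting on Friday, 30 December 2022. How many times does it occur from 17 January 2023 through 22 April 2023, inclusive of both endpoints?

11

Occurrences land 9·i days after 30 December 2022 for i = 0, 1, 2, …
17 January 2023 is 18 days after the start; 18 ÷ 9 = 2 remainder 0. First occurrence in the window: #3 on 17 January 2023 (2×9 = 18 days in).
22 April 2023 is 113 days after the start; 113 ÷ 9 = 12 remainder 5. Last occurrence in the window: #13 on 17 April 2023.
Occurrences #3 through #13: 11 in total.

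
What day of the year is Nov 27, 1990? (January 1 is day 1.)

Days in months before Nov: 31 + 28 + 31 + 30 + 31 + 30 + 31 + 31 + 30 + 31 = 304.
Plus 27 days into Nov → day 331.

331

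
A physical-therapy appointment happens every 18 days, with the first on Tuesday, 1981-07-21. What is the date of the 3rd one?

1981-08-26

The 3rd occurrence is 2 intervals after the first: 2 × 18 = 36 days after 1981-07-21.
July has 31 days — 10 days to the end of July leaves 26.
26 days into August → 1981-08-26.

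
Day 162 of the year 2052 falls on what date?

June 10, 2052

January has 31 days (162 − 31 = 131 remain).
February has 29 days (131 − 29 = 102 remain).
March has 31 days (102 − 31 = 71 remain).
April has 30 days (71 − 30 = 41 remain).
May has 31 days (41 − 31 = 10 remain).
10 into June → June 10.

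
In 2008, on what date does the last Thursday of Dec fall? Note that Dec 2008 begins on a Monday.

Dec 2008 begins on a Monday, so the first Thursday is Dec 4 (3 days later).
Dec 2008 has 31 days. Adding weeks: 4, 11, 18, 25 — the last one ≤ 31 is the 25th.

Dec 25, 2008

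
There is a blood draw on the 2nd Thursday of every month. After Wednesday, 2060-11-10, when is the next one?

2060-11-11

November 2060 starts on a Monday; its first Thursday is the 4th, so the 2nd Thursday is the 11th — 2060-11-11.
2060-11-11 is after 2060-11-10, so that is the next one.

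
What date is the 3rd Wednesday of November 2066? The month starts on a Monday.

November 2066 begins on a Monday, so the first Wednesday is November 3 (2 days later).
The 3rd Wednesday is 2 weeks later: 3 + 14 = 17.

2066-11-17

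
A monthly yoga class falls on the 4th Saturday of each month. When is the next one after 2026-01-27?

2026-02-28

January 2026 starts on a Thursday; its first Saturday is the 3rd, so the 4th Saturday is the 24th — 2026-01-24.
That is not after 2026-01-27, so look at February 2026.
February 2026 starts on a Sunday; its first Saturday is the 7th, so the 4th Saturday is the 28th — 2026-02-28.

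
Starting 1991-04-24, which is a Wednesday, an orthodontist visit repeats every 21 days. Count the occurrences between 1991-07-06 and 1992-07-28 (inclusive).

18

Occurrences land 21·i days after 1991-04-24 for i = 0, 1, 2, …
1991-07-06 is 73 days after the start; 73 ÷ 21 = 3 remainder 10; since the remainder is 10, round up to i = 4. First occurrence in the window: #5 on 1991-07-17 (4×21 = 84 days in).
1992-07-28 is 461 days after the start; 461 ÷ 21 = 21 remainder 20. Last occurrence in the window: #22 on 1992-07-08.
Occurrences #5 through #22: 18 in total.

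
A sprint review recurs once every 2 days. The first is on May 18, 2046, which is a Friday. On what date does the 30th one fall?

Jul 15, 2046

The 30th occurrence is 29 intervals after the first: 29 × 2 = 58 days after May 18, 2046.
May has 31 days — 13 days to the end of May leaves 45.
Jun has 30 days (15 left).
15 days into Jul → Jul 15, 2046.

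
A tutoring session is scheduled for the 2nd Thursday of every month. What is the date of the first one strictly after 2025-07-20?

2025-08-14

July 2025 starts on a Tuesday; its first Thursday is the 3rd, so the 2nd Thursday is the 10th — 2025-07-10.
That is not after 2025-07-20, so look at August 2025.
August 2025 starts on a Friday; its first Thursday is the 7th, so the 2nd Thursday is the 14th — 2025-08-14.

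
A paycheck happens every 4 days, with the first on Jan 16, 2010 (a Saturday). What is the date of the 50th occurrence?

Jul 31, 2010

The 50th occurrence is 49 intervals after the first: 49 × 4 = 196 days after Jan 16, 2010.
Jan has 31 days — 15 days to the end of Jan leaves 181.
Feb has 28 days (153 left).
Mar has 31 days (122 left).
Apr has 30 days (92 left).
May has 31 days (61 left).
Jun has 30 days (31 left).
31 days into Jul → Jul 31, 2010.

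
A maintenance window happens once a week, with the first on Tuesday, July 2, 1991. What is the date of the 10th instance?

The 10th occurrence is 9 intervals after the first: 9 × 7 = 63 days after July 2, 1991.
July has 31 days — 29 days to the end of July leaves 34.
August has 31 days (3 left).
3 days into September → September 3, 1991.

September 3, 1991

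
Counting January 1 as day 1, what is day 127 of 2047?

May 7, 2047

January has 31 days (127 − 31 = 96 remain).
February has 28 days (96 − 28 = 68 remain).
March has 31 days (68 − 31 = 37 remain).
April has 30 days (37 − 30 = 7 remain).
7 into May → May 7.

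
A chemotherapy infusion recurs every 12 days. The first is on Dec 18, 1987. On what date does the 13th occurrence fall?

The 13th occurrence is 12 intervals after the first: 12 × 12 = 144 days after Dec 18, 1987.
Dec has 31 days — 13 days to the end of Dec leaves 131.
Jan has 31 days (100 left).
Feb has 29 days (71 left).
Mar has 31 days (40 left).
Apr has 30 days (10 left).
10 days into May → May 10, 1988.

May 10, 1988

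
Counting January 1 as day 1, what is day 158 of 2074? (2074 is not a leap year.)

Jun 7, 2074

Jan has 31 days (158 − 31 = 127 remain).
Feb has 28 days (127 − 28 = 99 remain).
Mar has 31 days (99 − 31 = 68 remain).
Apr has 30 days (68 − 30 = 38 remain).
May has 31 days (38 − 31 = 7 remain).
7 into Jun → Jun 7.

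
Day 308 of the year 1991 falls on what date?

January has 31 days (308 − 31 = 277 remain).
February has 28 days (277 − 28 = 249 remain).
March has 31 days (249 − 31 = 218 remain).
April has 30 days (218 − 30 = 188 remain).
May has 31 days (188 − 31 = 157 remain).
June has 30 days (157 − 30 = 127 remain).
July has 31 days (127 − 31 = 96 remain).
August has 31 days (96 − 31 = 65 remain).
September has 30 days (65 − 30 = 35 remain).
October has 31 days (35 − 31 = 4 remain).
4 into November → November 4.

November 4, 1991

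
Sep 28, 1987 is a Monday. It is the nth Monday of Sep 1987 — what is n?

4th

Day 28 falls in week ⌈28/7⌉ of the month.
Days 1–7 hold the 1st Monday, 8–14 the 2nd, 15–21 the 3rd, 22–28 the 4th, 29–31 the 5th.
28 is in the range for the 4th.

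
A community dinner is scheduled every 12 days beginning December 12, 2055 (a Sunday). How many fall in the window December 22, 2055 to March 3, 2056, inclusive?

6

Occurrences land 12·i days after December 12, 2055 for i = 0, 1, 2, …
December 22, 2055 is 10 days after the start; 10 ÷ 12 = 0 remainder 10; since the remainder is 10, round up to i = 1. First occurrence in the window: #2 on December 24, 2055 (1×12 = 12 days in).
March 3, 2056 is 82 days after the start; 82 ÷ 12 = 6 remainder 10. Last occurrence in the window: #7 on February 22, 2056.
Occurrences #2 through #7: 6 in total.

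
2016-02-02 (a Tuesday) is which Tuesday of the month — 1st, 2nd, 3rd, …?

Day 2 falls in week ⌈2/7⌉ of the month.
Days 1–7 hold the 1st Tuesday, 8–14 the 2nd, 15–21 the 3rd, 22–28 the 4th, 29–31 the 5th.
2 is in the range for the 1st.

1st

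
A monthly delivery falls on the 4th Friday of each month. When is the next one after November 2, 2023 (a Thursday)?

November 24, 2023

November 2023 starts on a Wednesday; its first Friday is the 3rd, so the 4th Friday is the 24th — November 24, 2023.
November 24, 2023 is after November 2, 2023, so that is the next one.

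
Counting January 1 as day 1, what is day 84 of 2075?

25 March 2075

January has 31 days (84 − 31 = 53 remain).
February has 28 days (53 − 28 = 25 remain).
25 into March → March 25.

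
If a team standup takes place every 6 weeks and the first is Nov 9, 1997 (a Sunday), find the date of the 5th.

Apr 26, 1998

The 5th occurrence is 4 intervals after the first: 4 × 42 = 168 days after Nov 9, 1997.
Nov has 30 days — 21 days to the end of Nov leaves 147.
Dec has 31 days (116 left).
Jan has 31 days (85 left).
Feb has 28 days (57 left).
Mar has 31 days (26 left).
26 days into Apr → Apr 26, 1998.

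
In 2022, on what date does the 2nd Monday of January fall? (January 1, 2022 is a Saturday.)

10 January 2022

January 2022 begins on a Saturday, so the first Monday is January 3 (2 days later).
The 2nd Monday is 1 weeks later: 3 + 7 = 10.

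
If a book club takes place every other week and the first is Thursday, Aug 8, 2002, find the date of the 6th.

Oct 17, 2002

The 6th occurrence is 5 intervals after the first: 5 × 14 = 70 days after Aug 8, 2002.
Aug has 31 days — 23 days to the end of Aug leaves 47.
Sep has 30 days (17 left).
17 days into Oct → Oct 17, 2002.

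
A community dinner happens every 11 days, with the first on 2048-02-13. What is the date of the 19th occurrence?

2048-08-29

The 19th occurrence is 18 intervals after the first: 18 × 11 = 198 days after 2048-02-13.
February has 29 days — 16 days to the end of February leaves 182.
March has 31 days (151 left).
April has 30 days (121 left).
May has 31 days (90 left).
June has 30 days (60 left).
July has 31 days (29 left).
29 days into August → 2048-08-29.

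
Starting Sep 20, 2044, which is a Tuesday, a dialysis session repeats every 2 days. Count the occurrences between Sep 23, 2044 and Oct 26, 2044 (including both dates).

Occurrences land 2·i days after Sep 20, 2044 for i = 0, 1, 2, …
Sep 23, 2044 is 3 days after the start; 3 ÷ 2 = 1 remainder 1; since the remainder is 1, round up to i = 2. First occurrence in the window: #3 on Sep 24, 2044 (2×2 = 4 days in).
Oct 26, 2044 is 36 days after the start; 36 ÷ 2 = 18 remainder 0. Last occurrence in the window: #19 on Oct 26, 2044.
Occurrences #3 through #19: 17 in total.

17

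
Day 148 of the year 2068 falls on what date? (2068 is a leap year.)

Jan has 31 days (148 − 31 = 117 remain).
Feb has 29 days (117 − 29 = 88 remain).
Mar has 31 days (88 − 31 = 57 remain).
Apr has 30 days (57 − 30 = 27 remain).
27 into May → May 27.

May 27, 2068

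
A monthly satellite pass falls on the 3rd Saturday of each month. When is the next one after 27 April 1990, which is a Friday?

April 1990 starts on a Sunday; its first Saturday is the 7th, so the 3rd Saturday is the 21st — 21 April 1990.
That is not after 27 April 1990, so look at May 1990.
May 1990 starts on a Tuesday; its first Saturday is the 5th, so the 3rd Saturday is the 19th — 19 May 1990.

19 May 1990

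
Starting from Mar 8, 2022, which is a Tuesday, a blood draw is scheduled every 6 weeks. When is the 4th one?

Jul 12, 2022

The 4th occurrence is 3 intervals after the first: 3 × 42 = 126 days after Mar 8, 2022.
Mar has 31 days — 23 days to the end of Mar leaves 103.
Apr has 30 days (73 left).
May has 31 days (42 left).
Jun has 30 days (12 left).
12 days into Jul → Jul 12, 2022.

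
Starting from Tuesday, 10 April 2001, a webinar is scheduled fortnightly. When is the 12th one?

11 September 2001

The 12th occurrence is 11 intervals after the first: 11 × 14 = 154 days after 10 April 2001.
April has 30 days — 20 days to the end of April leaves 134.
May has 31 days (103 left).
June has 30 days (73 left).
July has 31 days (42 left).
August has 31 days (11 left).
11 days into September → 11 September 2001.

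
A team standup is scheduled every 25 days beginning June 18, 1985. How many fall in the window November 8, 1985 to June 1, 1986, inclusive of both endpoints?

Occurrences land 25·i days after June 18, 1985 for i = 0, 1, 2, …
November 8, 1985 is 143 days after the start; 143 ÷ 25 = 5 remainder 18; since the remainder is 18, round up to i = 6. First occurrence in the window: #7 on November 15, 1985 (6×25 = 150 days in).
June 1, 1986 is 348 days after the start; 348 ÷ 25 = 13 remainder 23. Last occurrence in the window: #14 on May 9, 1986.
Occurrences #7 through #14: 8 in total.

8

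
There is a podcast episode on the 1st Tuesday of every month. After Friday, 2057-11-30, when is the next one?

November 2057 starts on a Thursday, so its 1st Tuesday is 2057-11-06 (5 days in).
That is not after 2057-11-30, so look at December 2057.
December 2057 starts on a Saturday, so its 1st Tuesday is 2057-12-04 (3 days in).

2057-12-04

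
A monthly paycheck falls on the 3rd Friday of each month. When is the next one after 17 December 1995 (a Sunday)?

19 January 1996

December 1995 starts on a Friday; its first Friday is the 1st, so the 3rd Friday is the 15th — 15 December 1995.
That is not after 17 December 1995, so look at January 1996.
January 1996 starts on a Monday; its first Friday is the 5th, so the 3rd Friday is the 19th — 19 January 1996.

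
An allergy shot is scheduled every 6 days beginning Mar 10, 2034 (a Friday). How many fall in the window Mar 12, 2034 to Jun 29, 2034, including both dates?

Occurrences land 6·i days after Mar 10, 2034 for i = 0, 1, 2, …
Mar 12, 2034 is 2 days after the start; 2 ÷ 6 = 0 remainder 2; since the remainder is 2, round up to i = 1. First occurrence in the window: #2 on Mar 16, 2034 (1×6 = 6 days in).
Jun 29, 2034 is 111 days after the start; 111 ÷ 6 = 18 remainder 3. Last occurrence in the window: #19 on Jun 26, 2034.
Occurrences #2 through #19: 18 in total.

18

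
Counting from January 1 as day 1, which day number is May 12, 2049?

Days in months before May: 31 + 28 + 31 + 30 = 120.
Plus 12 days into May → day 132.

132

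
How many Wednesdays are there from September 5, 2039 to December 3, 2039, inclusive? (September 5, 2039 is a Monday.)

September 5, 2039 is a Monday; the first Wednesday on or after it is September 7, 2039 (2 days later).
From September 7, 2039 to December 3, 2039: 23 + 31 + 30 + 3 = 87 days (rest of September, October, November, December).
87 ÷ 7 = 12 full weeks with remainder 3, so 12 more Wednesdays after the first → 13.

13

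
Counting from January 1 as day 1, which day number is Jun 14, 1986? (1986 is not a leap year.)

Days in months before Jun: 31 + 28 + 31 + 30 + 31 = 151.
Plus 14 days into Jun → day 165.

165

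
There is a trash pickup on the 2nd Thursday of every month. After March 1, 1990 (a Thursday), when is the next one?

March 8, 1990

March 1990 starts on a Thursday; its first Thursday is the 1st, so the 2nd Thursday is the 8th — March 8, 1990.
March 8, 1990 is after March 1, 1990, so that is the next one.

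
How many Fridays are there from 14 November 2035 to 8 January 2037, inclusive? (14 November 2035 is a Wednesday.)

60

14 November 2035 is a Wednesday; the first Friday on or after it is 16 November 2035 (2 days later).
From 16 November 2035 to 8 January 2037: 45 + 366 + 8 = 419 days (rest of 2035, 2036, to 8 January 2037 in 2037).
419 ÷ 7 = 59 full weeks with remainder 6, so 59 more Fridays after the first → 60.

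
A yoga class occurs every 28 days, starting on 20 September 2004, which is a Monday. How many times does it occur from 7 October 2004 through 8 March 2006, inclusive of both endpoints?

19

Occurrences land 28·i days after 20 September 2004 for i = 0, 1, 2, …
7 October 2004 is 17 days after the start; 17 ÷ 28 = 0 remainder 17; since the remainder is 17, round up to i = 1. First occurrence in the window: #2 on 18 October 2004 (1×28 = 28 days in).
8 March 2006 is 534 days after the start; 534 ÷ 28 = 19 remainder 2. Last occurrence in the window: #20 on 6 March 2006.
Occurrences #2 through #20: 19 in total.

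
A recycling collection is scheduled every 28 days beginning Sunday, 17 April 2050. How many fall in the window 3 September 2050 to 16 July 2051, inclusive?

Occurrences land 28·i days after 17 April 2050 for i = 0, 1, 2, …
3 September 2050 is 139 days after the start; 139 ÷ 28 = 4 remainder 27; since the remainder is 27, round up to i = 5. First occurrence in the window: #6 on 4 September 2050 (5×28 = 140 days in).
16 July 2051 is 455 days after the start; 455 ÷ 28 = 16 remainder 7. Last occurrence in the window: #17 on 9 July 2051.
Occurrences #6 through #17: 12 in total.

12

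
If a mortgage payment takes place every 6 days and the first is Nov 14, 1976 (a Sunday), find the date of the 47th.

The 47th occurrence is 46 intervals after the first: 46 × 6 = 276 days after Nov 14, 1976.
Nov has 30 days — 16 days to the end of Nov leaves 260.
Dec has 31 days (229 left).
Jan has 31 days (198 left).
Feb has 28 days (170 left).
Mar has 31 days (139 left).
Apr has 30 days (109 left).
May has 31 days (78 left).
Jun has 30 days (48 left).
Jul has 31 days (17 left).
17 days into Aug → Aug 17, 1977.

Aug 17, 1977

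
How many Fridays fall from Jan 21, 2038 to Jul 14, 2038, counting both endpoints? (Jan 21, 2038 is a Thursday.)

Jan 21, 2038 is a Thursday; the first Friday on or after it is Jan 22, 2038 (1 day later).
From Jan 22, 2038 to Jul 14, 2038: 9 + 28 + 31 + 30 + 31 + 30 + 14 = 173 days (rest of Jan, Feb, Mar, Apr, May, Jun, Jul).
173 ÷ 7 = 24 full weeks with remainder 5, so 24 more Fridays after the first → 25.

25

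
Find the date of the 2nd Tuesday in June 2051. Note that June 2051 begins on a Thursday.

June 2051 begins on a Thursday, so the first Tuesday is June 6 (5 days later).
The 2nd Tuesday is 1 weeks later: 6 + 7 = 13.

June 13, 2051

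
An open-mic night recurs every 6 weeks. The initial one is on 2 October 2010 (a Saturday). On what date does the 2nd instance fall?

13 November 2010

The 2nd occurrence is 1 interval after the first: 1 × 42 = 42 days after 2 October 2010.
October has 31 days — 29 days to the end of October leaves 13.
13 days into November → 13 November 2010.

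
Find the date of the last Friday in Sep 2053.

Sep 26, 2053

Sep 2053 begins on a Monday, so the first Friday is Sep 5 (4 days later).
Sep 2053 has 30 days. Adding weeks: 5, 12, 19, 26 — the last one ≤ 30 is the 26th.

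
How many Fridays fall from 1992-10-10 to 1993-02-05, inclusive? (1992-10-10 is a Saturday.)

17

1992-10-10 is a Saturday; the first Friday on or after it is 1992-10-16 (6 days later).
From 1992-10-16 to 1993-02-05: 15 + 30 + 31 + 31 + 5 = 112 days (rest of October, November, December, January, February).
112 ÷ 7 = 16 full weeks with remainder 0, so 16 more Fridays after the first → 17.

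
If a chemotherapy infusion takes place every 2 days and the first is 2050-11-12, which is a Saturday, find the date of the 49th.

2051-02-16

The 49th occurrence is 48 intervals after the first: 48 × 2 = 96 days after 2050-11-12.
November has 30 days — 18 days to the end of November leaves 78.
December has 31 days (47 left).
January has 31 days (16 left).
16 days into February → 2051-02-16.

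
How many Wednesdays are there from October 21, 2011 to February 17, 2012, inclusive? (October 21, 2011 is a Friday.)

October 21, 2011 is a Friday; the first Wednesday on or after it is October 26, 2011 (5 days later).
From October 26, 2011 to February 17, 2012: 5 + 30 + 31 + 31 + 17 = 114 days (rest of October, November, December, January, February).
114 ÷ 7 = 16 full weeks with remainder 2, so 16 more Wednesdays after the first → 17.

17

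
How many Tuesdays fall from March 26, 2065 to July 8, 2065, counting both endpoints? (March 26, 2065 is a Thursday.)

15

March 26, 2065 is a Thursday; the first Tuesday on or after it is March 31, 2065 (5 days later).
From March 31, 2065 to July 8, 2065: 0 + 30 + 31 + 30 + 8 = 99 days (rest of March, April, May, June, July).
99 ÷ 7 = 14 full weeks with remainder 1, so 14 more Tuesdays after the first → 15.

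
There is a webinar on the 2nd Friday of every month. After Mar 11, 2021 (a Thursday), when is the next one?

Mar 12, 2021

Mar 2021 starts on a Monday; its first Friday is the 5th, so the 2nd Friday is the 12th — Mar 12, 2021.
Mar 12, 2021 is after Mar 11, 2021, so that is the next one.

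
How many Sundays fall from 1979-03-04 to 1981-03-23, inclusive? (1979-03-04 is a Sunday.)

1979-03-04 is a Sunday; the first Sunday on or after it is 1979-03-04.
From 1979-03-04 to 1981-03-23: 302 + 366 + 82 = 750 days (rest of 1979, 1980, to 1981-03-23 in 1981).
750 ÷ 7 = 107 full weeks with remainder 1, so 107 more Sundays after the first → 108.

108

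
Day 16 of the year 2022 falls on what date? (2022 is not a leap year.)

16 January 2022

16 into January → January 16.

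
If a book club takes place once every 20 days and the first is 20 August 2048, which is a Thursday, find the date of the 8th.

The 8th occurrence is 7 intervals after the first: 7 × 20 = 140 days after 20 August 2048.
August has 31 days — 11 days to the end of August leaves 129.
September has 30 days (99 left).
October has 31 days (68 left).
November has 30 days (38 left).
December has 31 days (7 left).
7 days into January → 7 January 2049.

7 January 2049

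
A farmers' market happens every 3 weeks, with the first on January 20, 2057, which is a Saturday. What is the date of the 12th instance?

September 8, 2057

The 12th occurrence is 11 intervals after the first: 11 × 21 = 231 days after January 20, 2057.
January has 31 days — 11 days to the end of January leaves 220.
February has 28 days (192 left).
March has 31 days (161 left).
April has 30 days (131 left).
May has 31 days (100 left).
June has 30 days (70 left).
July has 31 days (39 left).
August has 31 days (8 left).
8 days into September → September 8, 2057.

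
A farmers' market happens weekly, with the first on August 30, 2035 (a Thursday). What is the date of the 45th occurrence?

July 3, 2036

The 45th occurrence is 44 intervals after the first: 44 × 7 = 308 days after August 30, 2035.
August has 31 days — 1 day to the end of August leaves 307.
September has 30 days (277 left).
October has 31 days (246 left).
November has 30 days (216 left).
December has 31 days (185 left).
January has 31 days (154 left).
February has 29 days (125 left).
March has 31 days (94 left).
April has 30 days (64 left).
May has 31 days (33 left).
June has 30 days (3 left).
3 days into July → July 3, 2036.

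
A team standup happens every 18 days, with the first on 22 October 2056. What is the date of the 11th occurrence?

20 April 2057

The 11th occurrence is 10 intervals after the first: 10 × 18 = 180 days after 22 October 2056.
October has 31 days — 9 days to the end of October leaves 171.
November has 30 days (141 left).
December has 31 days (110 left).
January has 31 days (79 left).
February has 28 days (51 left).
March has 31 days (20 left).
20 days into April → 20 April 2057.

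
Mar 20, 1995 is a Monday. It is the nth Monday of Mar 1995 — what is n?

3rd

Day 20 falls in week ⌈20/7⌉ of the month.
Days 1–7 hold the 1st Monday, 8–14 the 2nd, 15–21 the 3rd, 22–28 the 4th, 29–31 the 5th.
20 is in the range for the 3rd.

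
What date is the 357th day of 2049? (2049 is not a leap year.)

December 23, 2049

January has 31 days (357 − 31 = 326 remain).
February has 28 days (326 − 28 = 298 remain).
March has 31 days (298 − 31 = 267 remain).
April has 30 days (267 − 30 = 237 remain).
May has 31 days (237 − 31 = 206 remain).
June has 30 days (206 − 30 = 176 remain).
July has 31 days (176 − 31 = 145 remain).
August has 31 days (145 − 31 = 114 remain).
September has 30 days (114 − 30 = 84 remain).
October has 31 days (84 − 31 = 53 remain).
November has 30 days (53 − 30 = 23 remain).
23 into December → December 23.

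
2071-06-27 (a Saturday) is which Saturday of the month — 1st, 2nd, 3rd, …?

Day 27 falls in week ⌈27/7⌉ of the month.
Days 1–7 hold the 1st Saturday, 8–14 the 2nd, 15–21 the 3rd, 22–28 the 4th, 29–31 the 5th.
27 is in the range for the 4th.

4th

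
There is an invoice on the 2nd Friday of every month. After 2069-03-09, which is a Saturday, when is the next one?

2069-04-12

March 2069 starts on a Friday; its first Friday is the 1st, so the 2nd Friday is the 8th — 2069-03-08.
That is not after 2069-03-09, so look at April 2069.
April 2069 starts on a Monday; its first Friday is the 5th, so the 2nd Friday is the 12th — 2069-04-12.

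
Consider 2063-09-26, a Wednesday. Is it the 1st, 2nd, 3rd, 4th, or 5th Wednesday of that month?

4th

Day 26 falls in week ⌈26/7⌉ of the month.
Days 1–7 hold the 1st Wednesday, 8–14 the 2nd, 15–21 the 3rd, 22–28 the 4th, 29–31 the 5th.
26 is in the range for the 4th.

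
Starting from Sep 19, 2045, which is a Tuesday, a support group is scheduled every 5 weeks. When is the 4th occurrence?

The 4th occurrence is 3 intervals after the first: 3 × 35 = 105 days after Sep 19, 2045.
Sep has 30 days — 11 days to the end of Sep leaves 94.
Oct has 31 days (63 left).
Nov has 30 days (33 left).
Dec has 31 days (2 left).
2 days into Jan → Jan 2, 2046.

Jan 2, 2046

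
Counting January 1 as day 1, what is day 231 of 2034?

Aug 19, 2034

Jan has 31 days (231 − 31 = 200 remain).
Feb has 28 days (200 − 28 = 172 remain).
Mar has 31 days (172 − 31 = 141 remain).
Apr has 30 days (141 − 30 = 111 remain).
May has 31 days (111 − 31 = 80 remain).
Jun has 30 days (80 − 30 = 50 remain).
Jul has 31 days (50 − 31 = 19 remain).
19 into Aug → Aug 19.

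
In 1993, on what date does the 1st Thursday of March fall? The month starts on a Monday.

March 1993 begins on a Monday, so the first Thursday is March 4 (3 days later).

1993-03-04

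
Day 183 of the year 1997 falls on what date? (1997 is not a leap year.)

July 2, 1997

January has 31 days (183 − 31 = 152 remain).
February has 28 days (152 − 28 = 124 remain).
March has 31 days (124 − 31 = 93 remain).
April has 30 days (93 − 30 = 63 remain).
May has 31 days (63 − 31 = 32 remain).
June has 30 days (32 − 30 = 2 remain).
2 into July → July 2.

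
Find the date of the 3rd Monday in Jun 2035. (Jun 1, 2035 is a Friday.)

Jun 2035 begins on a Friday, so the first Monday is Jun 4 (3 days later).
The 3rd Monday is 2 weeks later: 4 + 14 = 18.

Jun 18, 2035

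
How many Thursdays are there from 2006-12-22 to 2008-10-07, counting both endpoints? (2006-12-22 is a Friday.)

93

2006-12-22 is a Friday; the first Thursday on or after it is 2006-12-28 (6 days later).
From 2006-12-28 to 2008-10-07: 3 + 365 + 281 = 649 days (rest of 2006, 2007, to 2008-10-07 in 2008).
649 ÷ 7 = 92 full weeks with remainder 5, so 92 more Thursdays after the first → 93.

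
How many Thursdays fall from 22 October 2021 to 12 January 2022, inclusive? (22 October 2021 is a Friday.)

22 October 2021 is a Friday; the first Thursday on or after it is 28 October 2021 (6 days later).
From 28 October 2021 to 12 January 2022: 3 + 30 + 31 + 12 = 76 days (rest of October, November, December, January).
76 ÷ 7 = 10 full weeks with remainder 6, so 10 more Thursdays after the first → 11.

11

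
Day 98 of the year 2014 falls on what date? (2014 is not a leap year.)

January has 31 days (98 − 31 = 67 remain).
February has 28 days (67 − 28 = 39 remain).
March has 31 days (39 − 31 = 8 remain).
8 into April → April 8.

8 April 2014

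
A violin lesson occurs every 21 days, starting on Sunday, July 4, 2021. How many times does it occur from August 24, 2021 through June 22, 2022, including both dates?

14

Occurrences land 21·i days after July 4, 2021 for i = 0, 1, 2, …
August 24, 2021 is 51 days after the start; 51 ÷ 21 = 2 remainder 9; since the remainder is 9, round up to i = 3. First occurrence in the window: #4 on September 5, 2021 (3×21 = 63 days in).
June 22, 2022 is 353 days after the start; 353 ÷ 21 = 16 remainder 17. Last occurrence in the window: #17 on June 5, 2022.
Occurrences #4 through #17: 14 in total.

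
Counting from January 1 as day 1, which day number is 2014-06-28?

Days in months before June: 31 + 28 + 31 + 30 + 31 = 151.
Plus 28 days into June → day 179.

179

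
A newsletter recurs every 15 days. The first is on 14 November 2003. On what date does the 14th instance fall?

27 May 2004

The 14th occurrence is 13 intervals after the first: 13 × 15 = 195 days after 14 November 2003.
November has 30 days — 16 days to the end of November leaves 179.
December has 31 days (148 left).
January has 31 days (117 left).
February has 29 days (88 left).
March has 31 days (57 left).
April has 30 days (27 left).
27 days into May → 27 May 2004.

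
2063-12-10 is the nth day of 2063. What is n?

Days in months before December: 31 + 28 + 31 + 30 + 31 + 30 + 31 + 31 + 30 + 31 + 30 = 334.
Plus 10 days into December → day 344.

344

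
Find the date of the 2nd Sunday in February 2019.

The first Sunday of February 2019 is February 3.
The 2nd Sunday is 1 weeks later: 3 + 7 = 10.

10 February 2019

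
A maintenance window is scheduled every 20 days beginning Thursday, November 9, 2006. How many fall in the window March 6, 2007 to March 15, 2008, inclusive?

Occurrences land 20·i days after November 9, 2006 for i = 0, 1, 2, …
March 6, 2007 is 117 days after the start; 117 ÷ 20 = 5 remainder 17; since the remainder is 17, round up to i = 6. First occurrence in the window: #7 on March 9, 2007 (6×20 = 120 days in).
March 15, 2008 is 492 days after the start; 492 ÷ 20 = 24 remainder 12. Last occurrence in the window: #25 on March 3, 2008.
Occurrences #7 through #25: 19 in total.

19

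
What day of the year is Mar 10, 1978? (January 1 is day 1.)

Days in months before Mar: 31 + 28 = 59.
Plus 10 days into Mar → day 69.

69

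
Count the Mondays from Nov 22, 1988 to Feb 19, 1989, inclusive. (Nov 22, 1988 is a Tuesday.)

Nov 22, 1988 is a Tuesday; the first Monday on or after it is Nov 28, 1988 (6 days later).
From Nov 28, 1988 to Feb 19, 1989: 2 + 31 + 31 + 19 = 83 days (rest of Nov, Dec, Jan, Feb).
83 ÷ 7 = 11 full weeks with remainder 6, so 11 more Mondays after the first → 12.

12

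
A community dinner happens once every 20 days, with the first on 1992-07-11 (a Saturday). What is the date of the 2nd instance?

1992-07-31

The 2nd occurrence is 1 interval after the first: 1 × 20 = 20 days after 1992-07-11.
20 days later is 1992-07-31.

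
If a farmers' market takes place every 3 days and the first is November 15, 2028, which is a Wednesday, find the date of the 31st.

The 31st occurrence is 30 intervals after the first: 30 × 3 = 90 days after November 15, 2028.
November has 30 days — 15 days to the end of November leaves 75.
December has 31 days (44 left).
January has 31 days (13 left).
13 days into February → February 13, 2029.

February 13, 2029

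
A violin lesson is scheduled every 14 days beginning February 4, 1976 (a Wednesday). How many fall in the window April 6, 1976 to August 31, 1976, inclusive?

10

Occurrences land 14·i days after February 4, 1976 for i = 0, 1, 2, …
April 6, 1976 is 62 days after the start; 62 ÷ 14 = 4 remainder 6; since the remainder is 6, round up to i = 5. First occurrence in the window: #6 on April 14, 1976 (5×14 = 70 days in).
August 31, 1976 is 209 days after the start; 209 ÷ 14 = 14 remainder 13. Last occurrence in the window: #15 on August 18, 1976.
Occurrences #6 through #15: 10 in total.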